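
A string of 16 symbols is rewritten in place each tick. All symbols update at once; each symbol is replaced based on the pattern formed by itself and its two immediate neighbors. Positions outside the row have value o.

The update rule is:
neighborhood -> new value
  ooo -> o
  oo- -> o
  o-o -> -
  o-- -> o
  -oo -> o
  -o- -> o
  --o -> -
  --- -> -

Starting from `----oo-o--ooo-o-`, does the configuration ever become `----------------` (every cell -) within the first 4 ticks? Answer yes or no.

no

tick 1: o---oo-oo-ooo-o-
tick 2: oo--oo-oo-ooo-o-
tick 3: ooo-oo-oo-ooo-o-
tick 4: ooo-oo-oo-ooo-o-
tick 4 is ooo-oo-oo-ooo-o-, still not uniform -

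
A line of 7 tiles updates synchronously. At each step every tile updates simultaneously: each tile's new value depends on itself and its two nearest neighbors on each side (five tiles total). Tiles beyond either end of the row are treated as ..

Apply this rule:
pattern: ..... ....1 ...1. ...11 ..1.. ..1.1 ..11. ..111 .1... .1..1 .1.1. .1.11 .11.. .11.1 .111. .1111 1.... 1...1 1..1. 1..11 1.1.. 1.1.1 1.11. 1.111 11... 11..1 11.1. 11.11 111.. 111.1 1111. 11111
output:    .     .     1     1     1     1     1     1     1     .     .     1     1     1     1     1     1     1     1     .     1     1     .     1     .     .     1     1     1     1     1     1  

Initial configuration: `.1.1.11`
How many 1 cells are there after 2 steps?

6

11.11.1
111.111
count of 1: 6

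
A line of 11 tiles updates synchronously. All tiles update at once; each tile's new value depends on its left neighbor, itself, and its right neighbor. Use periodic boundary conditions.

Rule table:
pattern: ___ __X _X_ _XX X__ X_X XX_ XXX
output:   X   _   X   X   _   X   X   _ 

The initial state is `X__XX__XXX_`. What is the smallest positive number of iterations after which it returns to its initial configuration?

X__XX__X_XX
X__XX__XXX_

2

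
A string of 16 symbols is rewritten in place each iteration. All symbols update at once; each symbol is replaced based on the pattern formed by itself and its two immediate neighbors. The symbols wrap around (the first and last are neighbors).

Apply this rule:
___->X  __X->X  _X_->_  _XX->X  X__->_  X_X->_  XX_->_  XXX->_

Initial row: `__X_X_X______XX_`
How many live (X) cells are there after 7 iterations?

XX______XXXXXX__
X__XXXXXX______X
__XX______XXXXXX
_XX__XXXXXX_____
XX__XX______XXXX
___XX__XXXXXX___
XXXX__XX______XX
count of X: 8

8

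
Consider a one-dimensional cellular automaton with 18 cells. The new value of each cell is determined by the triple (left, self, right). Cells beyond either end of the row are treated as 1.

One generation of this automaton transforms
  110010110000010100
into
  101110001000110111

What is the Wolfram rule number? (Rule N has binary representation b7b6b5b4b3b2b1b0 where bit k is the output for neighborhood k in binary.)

position 0: 111 → 1  (bit 7 = 1)
position 1: 110 → 0  (bit 6 = 0)
position 5: 101 → 0  (bit 5 = 0)
position 2: 100 → 1  (bit 4 = 1)
position 6: 011 → 0  (bit 3 = 0)
position 4: 010 → 1  (bit 2 = 1)
position 3: 001 → 1  (bit 1 = 1)
position 9: 000 → 0  (bit 0 = 0)
bits b7..b0 = 10010110 = 150

150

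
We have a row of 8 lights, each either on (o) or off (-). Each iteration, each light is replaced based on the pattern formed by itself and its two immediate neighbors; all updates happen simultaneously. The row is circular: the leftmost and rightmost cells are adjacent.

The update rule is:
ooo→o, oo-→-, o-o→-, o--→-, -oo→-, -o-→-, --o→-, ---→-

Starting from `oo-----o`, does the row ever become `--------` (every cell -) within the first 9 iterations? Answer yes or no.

yes

o-------
--------
all cells are - at iteration 2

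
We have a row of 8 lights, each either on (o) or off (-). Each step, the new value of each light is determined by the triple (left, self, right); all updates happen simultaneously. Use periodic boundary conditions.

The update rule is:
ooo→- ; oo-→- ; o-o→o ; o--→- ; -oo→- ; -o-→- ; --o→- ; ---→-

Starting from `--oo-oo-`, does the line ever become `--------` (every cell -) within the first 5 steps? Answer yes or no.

yes

----o---
--------
all cells are - at step 2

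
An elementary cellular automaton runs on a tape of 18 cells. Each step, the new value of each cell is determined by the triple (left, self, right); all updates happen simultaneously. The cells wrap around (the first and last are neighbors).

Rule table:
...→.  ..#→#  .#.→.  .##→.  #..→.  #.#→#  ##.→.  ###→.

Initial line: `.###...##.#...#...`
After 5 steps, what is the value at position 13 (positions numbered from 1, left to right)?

#.....#..#...#....
.....#..#...#....#
....#..#...#....#.
...#..#...#....#..
..#..#...#....#...
position 13 holds .

.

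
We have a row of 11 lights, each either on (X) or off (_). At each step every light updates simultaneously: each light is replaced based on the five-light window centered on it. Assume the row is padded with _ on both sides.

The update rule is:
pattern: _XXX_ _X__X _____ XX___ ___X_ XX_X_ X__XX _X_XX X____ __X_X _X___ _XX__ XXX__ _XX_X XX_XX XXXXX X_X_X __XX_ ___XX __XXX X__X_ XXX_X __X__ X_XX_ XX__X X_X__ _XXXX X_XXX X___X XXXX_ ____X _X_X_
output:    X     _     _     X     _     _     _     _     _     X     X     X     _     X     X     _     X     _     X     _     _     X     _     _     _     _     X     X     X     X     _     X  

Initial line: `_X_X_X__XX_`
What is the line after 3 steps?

X__X____XX_

_XXXX____XX
X_XX_X__X_X
X__X____XX_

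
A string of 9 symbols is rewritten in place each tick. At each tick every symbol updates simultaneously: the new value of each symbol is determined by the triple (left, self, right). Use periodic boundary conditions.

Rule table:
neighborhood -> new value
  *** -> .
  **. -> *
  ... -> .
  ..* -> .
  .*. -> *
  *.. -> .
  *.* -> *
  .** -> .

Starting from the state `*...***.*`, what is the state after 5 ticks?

*.....**.
*......**
*........
*........  (fixed point — unchanged through tick 5)

*........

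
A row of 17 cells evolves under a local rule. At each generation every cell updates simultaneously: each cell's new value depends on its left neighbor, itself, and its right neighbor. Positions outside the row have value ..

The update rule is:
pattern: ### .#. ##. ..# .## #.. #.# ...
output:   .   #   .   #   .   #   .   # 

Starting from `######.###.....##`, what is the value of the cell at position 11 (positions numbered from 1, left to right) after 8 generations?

..........#####..
##########.....##
..........#####..  (repeats generation 1; period 2)
generation 8: ##########.....##
position 11 holds .

.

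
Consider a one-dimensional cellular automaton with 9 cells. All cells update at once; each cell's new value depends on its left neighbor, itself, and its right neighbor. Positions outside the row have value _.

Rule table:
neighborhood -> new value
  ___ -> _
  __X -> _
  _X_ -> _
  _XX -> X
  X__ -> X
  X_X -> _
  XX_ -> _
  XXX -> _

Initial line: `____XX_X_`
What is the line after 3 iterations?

____X___X
_____X___
______X__

______X__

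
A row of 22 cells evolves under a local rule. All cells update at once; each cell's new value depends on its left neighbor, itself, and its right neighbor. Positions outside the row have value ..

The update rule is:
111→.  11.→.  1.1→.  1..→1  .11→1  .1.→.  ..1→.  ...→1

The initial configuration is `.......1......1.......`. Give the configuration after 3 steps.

111111..11111..1111111
1.....1.1....1.1......
.1111....111....111111

.1111....111....111111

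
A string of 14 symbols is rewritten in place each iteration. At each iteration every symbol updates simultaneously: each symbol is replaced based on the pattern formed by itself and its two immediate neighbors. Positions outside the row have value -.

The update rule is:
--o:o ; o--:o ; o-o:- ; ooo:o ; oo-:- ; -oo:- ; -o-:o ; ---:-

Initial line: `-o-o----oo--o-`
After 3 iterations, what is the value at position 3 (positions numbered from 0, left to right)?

-

oo-oo--o--oooo
-----ooooo-oo-
----o-ooo----o
position 3 holds -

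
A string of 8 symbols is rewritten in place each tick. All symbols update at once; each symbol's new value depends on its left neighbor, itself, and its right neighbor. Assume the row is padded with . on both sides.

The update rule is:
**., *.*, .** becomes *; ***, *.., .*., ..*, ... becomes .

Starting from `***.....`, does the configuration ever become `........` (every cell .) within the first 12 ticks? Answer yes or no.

tick 1: *.*.....
tick 2: .*......
tick 3: ........
all cells are . at tick 3

yes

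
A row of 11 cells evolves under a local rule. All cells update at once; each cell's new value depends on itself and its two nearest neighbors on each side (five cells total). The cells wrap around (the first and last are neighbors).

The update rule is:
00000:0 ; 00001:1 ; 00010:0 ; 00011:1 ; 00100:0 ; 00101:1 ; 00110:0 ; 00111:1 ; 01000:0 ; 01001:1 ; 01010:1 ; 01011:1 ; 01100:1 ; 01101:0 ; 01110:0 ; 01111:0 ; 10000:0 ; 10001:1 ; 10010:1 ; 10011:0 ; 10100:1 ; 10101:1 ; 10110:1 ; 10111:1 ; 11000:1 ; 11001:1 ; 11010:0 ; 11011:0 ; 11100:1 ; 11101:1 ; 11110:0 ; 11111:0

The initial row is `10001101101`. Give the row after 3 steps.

11110001001
00011100101
01110111111

01110111111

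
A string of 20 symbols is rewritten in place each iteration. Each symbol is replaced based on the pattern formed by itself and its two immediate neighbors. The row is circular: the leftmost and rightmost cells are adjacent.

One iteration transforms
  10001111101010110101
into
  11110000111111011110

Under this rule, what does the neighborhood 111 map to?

At position 5 the neighborhood is 111; the next row has 0 there.

0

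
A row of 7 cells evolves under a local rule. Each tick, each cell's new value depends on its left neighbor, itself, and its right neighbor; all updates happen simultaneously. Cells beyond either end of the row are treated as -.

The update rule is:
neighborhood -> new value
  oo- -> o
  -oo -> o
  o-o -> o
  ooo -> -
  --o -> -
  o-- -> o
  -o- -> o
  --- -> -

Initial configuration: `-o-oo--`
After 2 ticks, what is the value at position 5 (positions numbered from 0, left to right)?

o

-ooooo-
-o---oo
position 5 holds o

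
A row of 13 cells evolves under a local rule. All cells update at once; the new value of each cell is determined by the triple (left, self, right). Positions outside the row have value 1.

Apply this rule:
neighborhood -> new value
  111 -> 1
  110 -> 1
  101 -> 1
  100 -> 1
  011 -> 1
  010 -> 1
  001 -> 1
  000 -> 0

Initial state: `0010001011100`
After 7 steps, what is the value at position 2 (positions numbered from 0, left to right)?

step 1: 1111011111111
step 2: 1111111111111
step 3: 1111111111111  (fixed point — unchanged through step 7)
position 2 holds 1

1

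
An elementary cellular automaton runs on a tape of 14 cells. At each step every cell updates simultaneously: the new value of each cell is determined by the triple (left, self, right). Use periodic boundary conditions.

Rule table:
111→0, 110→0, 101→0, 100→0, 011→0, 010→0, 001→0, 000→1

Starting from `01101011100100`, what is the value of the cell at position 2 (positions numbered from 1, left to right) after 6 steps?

00000000000001
01111111111100
00000000000001  (repeats step 1; period 2)
step 6: 01111111111100
position 2 holds 1

1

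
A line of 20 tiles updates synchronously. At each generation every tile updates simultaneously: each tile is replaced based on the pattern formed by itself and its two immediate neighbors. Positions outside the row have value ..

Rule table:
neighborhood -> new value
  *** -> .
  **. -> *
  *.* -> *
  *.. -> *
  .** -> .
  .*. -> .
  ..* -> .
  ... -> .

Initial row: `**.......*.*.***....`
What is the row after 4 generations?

generation 1: .**.......*.*..**...
generation 2: ..**.......*.*..**..
generation 3: ...**.......*.*..**.
generation 4: ....**.......*.*..**

....**.......*.*..**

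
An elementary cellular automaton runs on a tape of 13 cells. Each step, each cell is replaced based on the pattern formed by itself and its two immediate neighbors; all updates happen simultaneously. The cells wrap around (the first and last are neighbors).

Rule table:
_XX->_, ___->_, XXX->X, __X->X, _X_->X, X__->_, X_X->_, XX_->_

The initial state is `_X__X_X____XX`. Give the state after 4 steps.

_X_XX_X___X__
XX____X__XX__
_____XX_X___X
____X___X__XX

____X___X__XX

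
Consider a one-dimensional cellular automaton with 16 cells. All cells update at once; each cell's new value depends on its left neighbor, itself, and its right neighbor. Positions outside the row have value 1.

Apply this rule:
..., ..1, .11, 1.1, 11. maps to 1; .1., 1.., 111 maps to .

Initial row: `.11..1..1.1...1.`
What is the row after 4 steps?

step 1: 111.1..1.1..11.1
step 2: ..11..1.1..11111
step 3: .111.1.1..11....
step 4: 11.11.1..111.111

11.11.1..111.111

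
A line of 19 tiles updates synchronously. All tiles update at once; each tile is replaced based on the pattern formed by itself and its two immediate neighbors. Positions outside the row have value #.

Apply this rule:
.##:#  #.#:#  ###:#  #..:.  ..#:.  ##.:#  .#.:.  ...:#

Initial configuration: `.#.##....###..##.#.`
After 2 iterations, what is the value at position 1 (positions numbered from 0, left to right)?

#.###.##.###..###.#
############..#####
position 1 holds #

#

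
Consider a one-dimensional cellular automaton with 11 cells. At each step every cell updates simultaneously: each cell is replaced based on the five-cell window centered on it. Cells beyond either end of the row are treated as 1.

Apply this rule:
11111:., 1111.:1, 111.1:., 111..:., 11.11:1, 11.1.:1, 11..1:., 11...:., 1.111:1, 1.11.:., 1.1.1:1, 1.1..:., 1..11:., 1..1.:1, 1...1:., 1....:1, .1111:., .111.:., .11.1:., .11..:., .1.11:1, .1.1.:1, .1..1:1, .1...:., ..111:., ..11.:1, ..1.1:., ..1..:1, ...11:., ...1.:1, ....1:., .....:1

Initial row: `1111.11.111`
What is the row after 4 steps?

.....1..1..

step 1: ..1.1..11..
step 2: .1.1.1.1...
step 3: 1111111....
step 4: .....1..1..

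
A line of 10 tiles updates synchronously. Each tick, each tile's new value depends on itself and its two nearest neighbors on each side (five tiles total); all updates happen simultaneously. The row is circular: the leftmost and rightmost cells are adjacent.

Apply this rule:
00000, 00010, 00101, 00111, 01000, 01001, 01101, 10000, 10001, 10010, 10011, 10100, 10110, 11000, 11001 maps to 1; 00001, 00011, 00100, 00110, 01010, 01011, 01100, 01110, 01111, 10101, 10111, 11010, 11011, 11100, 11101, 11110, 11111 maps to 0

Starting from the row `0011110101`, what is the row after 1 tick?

1110000001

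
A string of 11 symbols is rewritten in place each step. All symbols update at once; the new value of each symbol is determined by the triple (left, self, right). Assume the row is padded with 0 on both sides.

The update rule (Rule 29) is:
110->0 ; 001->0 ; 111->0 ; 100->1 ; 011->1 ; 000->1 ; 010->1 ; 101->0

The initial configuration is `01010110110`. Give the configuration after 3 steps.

01010100101

01010100101
01010110101
01010100101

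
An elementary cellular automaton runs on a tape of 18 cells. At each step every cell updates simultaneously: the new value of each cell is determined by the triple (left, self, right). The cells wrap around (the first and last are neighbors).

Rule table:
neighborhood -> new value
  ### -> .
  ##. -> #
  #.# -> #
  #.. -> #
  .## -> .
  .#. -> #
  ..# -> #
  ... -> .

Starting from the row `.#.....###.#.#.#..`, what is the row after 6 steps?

###...#..########.
..##.####.......##
##.##...##.....#.#
.##.##.#.##...###.
#.##.####.##.#..##
##.##...##.#####..

##.##...##.#####..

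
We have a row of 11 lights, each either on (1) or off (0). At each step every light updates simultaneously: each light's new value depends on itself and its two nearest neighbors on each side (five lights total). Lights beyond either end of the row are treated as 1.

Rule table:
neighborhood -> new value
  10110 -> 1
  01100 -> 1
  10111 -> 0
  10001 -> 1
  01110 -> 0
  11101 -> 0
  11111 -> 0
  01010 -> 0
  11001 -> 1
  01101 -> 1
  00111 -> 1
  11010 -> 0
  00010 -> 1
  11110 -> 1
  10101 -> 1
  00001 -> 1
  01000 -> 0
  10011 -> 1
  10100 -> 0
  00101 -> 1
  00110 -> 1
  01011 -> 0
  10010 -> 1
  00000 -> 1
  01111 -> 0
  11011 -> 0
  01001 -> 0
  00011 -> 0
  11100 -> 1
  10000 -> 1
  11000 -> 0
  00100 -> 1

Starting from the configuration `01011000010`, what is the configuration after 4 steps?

01011011110
01011000100
01011011101
01011000000

01011000000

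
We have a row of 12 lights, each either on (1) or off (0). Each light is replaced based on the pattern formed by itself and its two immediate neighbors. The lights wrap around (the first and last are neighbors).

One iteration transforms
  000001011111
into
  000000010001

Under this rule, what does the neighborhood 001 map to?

0

At position 4 the neighborhood is 001; the next row has 0 there.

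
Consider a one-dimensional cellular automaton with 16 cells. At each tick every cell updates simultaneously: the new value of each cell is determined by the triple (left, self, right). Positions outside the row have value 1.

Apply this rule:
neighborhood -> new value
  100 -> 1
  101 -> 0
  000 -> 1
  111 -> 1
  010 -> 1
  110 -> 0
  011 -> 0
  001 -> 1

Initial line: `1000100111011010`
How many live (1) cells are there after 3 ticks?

0111111010000010
0011110011111110
1101101101111100
count of 1: 11

11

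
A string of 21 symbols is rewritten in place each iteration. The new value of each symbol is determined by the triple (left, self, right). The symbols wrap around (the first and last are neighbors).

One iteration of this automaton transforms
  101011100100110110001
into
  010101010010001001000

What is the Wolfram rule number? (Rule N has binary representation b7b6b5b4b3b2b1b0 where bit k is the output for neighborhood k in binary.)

position 5: 111 → 1  (bit 7 = 1)
position 0: 110 → 0  (bit 6 = 0)
position 1: 101 → 1  (bit 5 = 1)
position 7: 100 → 1  (bit 4 = 1)
position 4: 011 → 0  (bit 3 = 0)
position 2: 010 → 0  (bit 2 = 0)
position 8: 001 → 0  (bit 1 = 0)
position 18: 000 → 0  (bit 0 = 0)
bits b7..b0 = 10110000 = 176

176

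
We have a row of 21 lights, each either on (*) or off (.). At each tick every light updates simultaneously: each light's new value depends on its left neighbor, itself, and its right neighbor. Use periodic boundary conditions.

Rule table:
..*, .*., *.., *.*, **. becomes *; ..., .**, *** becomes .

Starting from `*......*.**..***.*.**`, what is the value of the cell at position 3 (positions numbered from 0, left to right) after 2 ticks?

.

tick 1: **....***.***..****..
tick 2: .**..*..**..***...***
position 3 holds .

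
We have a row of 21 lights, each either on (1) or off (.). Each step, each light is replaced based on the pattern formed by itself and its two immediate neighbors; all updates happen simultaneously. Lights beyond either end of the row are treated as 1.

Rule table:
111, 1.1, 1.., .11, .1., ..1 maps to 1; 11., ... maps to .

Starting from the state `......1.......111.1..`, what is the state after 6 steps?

111.111.111.111111111

1....111.....111.1111
.1..111.1...111.11111
111111.111.111.111111
11111.111.111.1111111
1111.111.111.11111111
111.111.111.111111111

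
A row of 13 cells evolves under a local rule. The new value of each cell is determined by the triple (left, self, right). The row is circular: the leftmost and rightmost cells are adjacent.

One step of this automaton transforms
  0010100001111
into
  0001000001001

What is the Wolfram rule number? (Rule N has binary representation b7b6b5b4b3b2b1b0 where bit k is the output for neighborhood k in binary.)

104

position 10: 111 → 0  (bit 7 = 0)
position 12: 110 → 1  (bit 6 = 1)
position 3: 101 → 1  (bit 5 = 1)
position 0: 100 → 0  (bit 4 = 0)
position 9: 011 → 1  (bit 3 = 1)
position 2: 010 → 0  (bit 2 = 0)
position 1: 001 → 0  (bit 1 = 0)
position 6: 000 → 0  (bit 0 = 0)
bits b7..b0 = 01101000 = 104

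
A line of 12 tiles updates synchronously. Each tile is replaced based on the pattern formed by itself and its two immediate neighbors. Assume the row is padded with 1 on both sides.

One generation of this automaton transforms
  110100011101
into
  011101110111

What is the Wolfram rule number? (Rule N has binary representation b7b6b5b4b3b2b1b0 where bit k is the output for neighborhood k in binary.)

111

position 0: 111 → 0  (bit 7 = 0)
position 1: 110 → 1  (bit 6 = 1)
position 2: 101 → 1  (bit 5 = 1)
position 4: 100 → 0  (bit 4 = 0)
position 7: 011 → 1  (bit 3 = 1)
position 3: 010 → 1  (bit 2 = 1)
position 6: 001 → 1  (bit 1 = 1)
position 5: 000 → 1  (bit 0 = 1)
bits b7..b0 = 01101111 = 111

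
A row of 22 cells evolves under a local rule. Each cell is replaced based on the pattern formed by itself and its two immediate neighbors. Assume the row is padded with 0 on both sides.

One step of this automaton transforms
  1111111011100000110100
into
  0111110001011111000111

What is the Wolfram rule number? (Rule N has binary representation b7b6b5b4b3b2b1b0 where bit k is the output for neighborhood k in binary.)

position 1: 111 → 1  (bit 7 = 1)
position 6: 110 → 0  (bit 6 = 0)
position 7: 101 → 0  (bit 5 = 0)
position 11: 100 → 1  (bit 4 = 1)
position 0: 011 → 0  (bit 3 = 0)
position 19: 010 → 1  (bit 2 = 1)
position 15: 001 → 1  (bit 1 = 1)
position 12: 000 → 1  (bit 0 = 1)
bits b7..b0 = 10010111 = 151

151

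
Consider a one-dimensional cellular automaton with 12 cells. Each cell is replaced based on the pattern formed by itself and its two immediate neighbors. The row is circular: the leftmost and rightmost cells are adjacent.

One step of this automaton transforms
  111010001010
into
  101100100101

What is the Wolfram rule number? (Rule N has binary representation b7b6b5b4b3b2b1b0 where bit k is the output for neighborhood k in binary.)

105

position 1: 111 → 0  (bit 7 = 0)
position 2: 110 → 1  (bit 6 = 1)
position 3: 101 → 1  (bit 5 = 1)
position 5: 100 → 0  (bit 4 = 0)
position 0: 011 → 1  (bit 3 = 1)
position 4: 010 → 0  (bit 2 = 0)
position 7: 001 → 0  (bit 1 = 0)
position 6: 000 → 1  (bit 0 = 1)
bits b7..b0 = 01101001 = 105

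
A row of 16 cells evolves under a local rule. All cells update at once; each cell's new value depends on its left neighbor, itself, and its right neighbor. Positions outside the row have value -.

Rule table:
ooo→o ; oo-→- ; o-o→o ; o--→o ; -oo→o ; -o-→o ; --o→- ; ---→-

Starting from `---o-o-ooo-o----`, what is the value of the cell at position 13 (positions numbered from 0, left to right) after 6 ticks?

---oooooo-ooo---
---ooooo-ooo-o--
---oooo-ooo-ooo-
---ooo-ooo-ooo-o
---oo-ooo-ooo-oo
---o-ooo-ooo-oo-
position 13 holds o

o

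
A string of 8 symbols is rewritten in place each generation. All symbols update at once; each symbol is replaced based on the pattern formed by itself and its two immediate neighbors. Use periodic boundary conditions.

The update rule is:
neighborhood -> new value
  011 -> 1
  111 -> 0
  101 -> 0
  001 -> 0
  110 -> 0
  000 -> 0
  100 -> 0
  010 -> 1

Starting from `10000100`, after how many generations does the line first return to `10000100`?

10000100

1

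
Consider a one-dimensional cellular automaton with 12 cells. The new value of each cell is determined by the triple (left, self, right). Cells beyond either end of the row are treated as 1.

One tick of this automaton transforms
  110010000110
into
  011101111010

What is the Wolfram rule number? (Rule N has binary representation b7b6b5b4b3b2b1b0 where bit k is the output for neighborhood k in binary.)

position 0: 111 → 0  (bit 7 = 0)
position 1: 110 → 1  (bit 6 = 1)
position 11: 101 → 0  (bit 5 = 0)
position 2: 100 → 1  (bit 4 = 1)
position 9: 011 → 0  (bit 3 = 0)
position 4: 010 → 0  (bit 2 = 0)
position 3: 001 → 1  (bit 1 = 1)
position 6: 000 → 1  (bit 0 = 1)
bits b7..b0 = 01010011 = 83

83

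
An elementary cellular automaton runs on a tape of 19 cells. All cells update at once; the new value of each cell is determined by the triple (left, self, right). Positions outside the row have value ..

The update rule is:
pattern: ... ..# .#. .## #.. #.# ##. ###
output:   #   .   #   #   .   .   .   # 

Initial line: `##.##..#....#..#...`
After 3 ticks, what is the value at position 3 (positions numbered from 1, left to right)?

.

#..#...#.##.#..#.##
#..#.#.#.#..#..#.#.
#..#.#.#.#..#..#.#.
position 3 holds .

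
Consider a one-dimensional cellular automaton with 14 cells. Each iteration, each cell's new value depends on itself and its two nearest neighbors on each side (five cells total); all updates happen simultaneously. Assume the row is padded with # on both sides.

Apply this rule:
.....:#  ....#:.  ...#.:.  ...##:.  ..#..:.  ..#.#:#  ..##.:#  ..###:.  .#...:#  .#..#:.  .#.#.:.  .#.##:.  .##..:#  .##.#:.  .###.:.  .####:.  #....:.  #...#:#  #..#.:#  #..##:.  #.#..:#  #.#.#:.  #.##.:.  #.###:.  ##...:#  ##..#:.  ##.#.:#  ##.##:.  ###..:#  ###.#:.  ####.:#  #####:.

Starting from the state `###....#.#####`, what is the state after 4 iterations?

####.#..#.#...

.###...#......
...###..#.##..
##...#.##..#..
####.#..#.#...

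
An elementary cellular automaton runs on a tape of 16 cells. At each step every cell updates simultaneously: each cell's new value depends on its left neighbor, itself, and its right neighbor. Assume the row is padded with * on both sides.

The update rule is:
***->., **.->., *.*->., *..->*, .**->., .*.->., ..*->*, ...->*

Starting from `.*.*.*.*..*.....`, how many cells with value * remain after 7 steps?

........**.*****
********........
........********
********........  (repeats step 2; period 2)
step 7: ........********
count of *: 8

8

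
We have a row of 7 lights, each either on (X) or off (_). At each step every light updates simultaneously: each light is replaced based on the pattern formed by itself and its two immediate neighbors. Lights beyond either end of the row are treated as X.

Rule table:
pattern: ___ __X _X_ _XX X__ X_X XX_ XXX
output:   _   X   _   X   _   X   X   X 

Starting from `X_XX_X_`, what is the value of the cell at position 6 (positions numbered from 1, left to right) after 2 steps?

XXXXX_X
XXXXXXX
position 6 holds X

X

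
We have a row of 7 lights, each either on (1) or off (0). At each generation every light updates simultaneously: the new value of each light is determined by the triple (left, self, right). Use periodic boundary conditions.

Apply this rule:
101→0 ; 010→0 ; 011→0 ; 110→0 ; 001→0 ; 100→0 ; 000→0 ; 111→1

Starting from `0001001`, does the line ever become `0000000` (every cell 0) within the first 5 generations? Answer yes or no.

yes

0000000
all cells are 0 at generation 1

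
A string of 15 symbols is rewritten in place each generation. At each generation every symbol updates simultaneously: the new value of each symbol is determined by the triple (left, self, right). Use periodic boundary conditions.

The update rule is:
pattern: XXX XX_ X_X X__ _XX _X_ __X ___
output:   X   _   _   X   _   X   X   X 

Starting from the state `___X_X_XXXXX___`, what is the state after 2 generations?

XXXX_X__XXX_XXX
XXX__XXX_X___XX

XXX__XXX_X___XX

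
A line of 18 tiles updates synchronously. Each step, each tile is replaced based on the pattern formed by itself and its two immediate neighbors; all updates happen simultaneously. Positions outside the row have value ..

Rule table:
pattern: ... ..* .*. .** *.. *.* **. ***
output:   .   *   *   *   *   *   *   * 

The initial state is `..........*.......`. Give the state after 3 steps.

.......*******....

.........***......
........*****.....
.......*******....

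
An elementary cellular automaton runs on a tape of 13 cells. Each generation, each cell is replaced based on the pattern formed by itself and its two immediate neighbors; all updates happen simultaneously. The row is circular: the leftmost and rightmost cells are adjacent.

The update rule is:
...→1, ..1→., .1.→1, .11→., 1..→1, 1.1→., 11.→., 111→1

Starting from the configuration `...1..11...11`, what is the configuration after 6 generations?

11.11...11...
.....11...11.
1111...11...1
111.11...11..
.1....11...1.
.1111...11.11

.1111...11.11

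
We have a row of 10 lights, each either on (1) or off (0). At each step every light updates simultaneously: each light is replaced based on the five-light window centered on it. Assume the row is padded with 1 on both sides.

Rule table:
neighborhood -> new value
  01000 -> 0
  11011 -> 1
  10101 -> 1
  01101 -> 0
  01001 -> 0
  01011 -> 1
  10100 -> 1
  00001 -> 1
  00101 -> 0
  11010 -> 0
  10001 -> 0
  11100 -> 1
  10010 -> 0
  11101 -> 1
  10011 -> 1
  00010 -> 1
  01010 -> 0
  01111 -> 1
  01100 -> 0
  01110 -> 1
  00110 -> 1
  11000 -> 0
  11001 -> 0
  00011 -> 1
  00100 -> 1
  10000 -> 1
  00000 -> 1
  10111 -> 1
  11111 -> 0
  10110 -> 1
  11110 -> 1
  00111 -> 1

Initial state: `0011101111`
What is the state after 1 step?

0111111100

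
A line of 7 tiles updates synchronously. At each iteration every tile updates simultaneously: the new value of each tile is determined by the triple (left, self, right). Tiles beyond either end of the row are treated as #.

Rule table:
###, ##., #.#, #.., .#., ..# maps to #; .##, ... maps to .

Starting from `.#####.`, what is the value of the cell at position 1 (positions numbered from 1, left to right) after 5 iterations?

#

iteration 1: #.#####
iteration 2: ##.####
iteration 3: ###.###
iteration 4: ####.##
iteration 5: #####.#
position 1 holds #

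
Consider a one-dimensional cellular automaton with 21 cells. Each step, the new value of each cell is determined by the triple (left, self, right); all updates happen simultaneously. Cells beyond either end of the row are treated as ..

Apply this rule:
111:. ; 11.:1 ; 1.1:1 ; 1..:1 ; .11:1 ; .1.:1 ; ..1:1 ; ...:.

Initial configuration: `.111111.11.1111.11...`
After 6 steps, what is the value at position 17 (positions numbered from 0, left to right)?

1

step 1: 11....111111..11111..
step 2: 111..11....1111...11.
step 3: 1.111111..11..11.1111
step 4: 111....11111111111..1
step 5: 1.11..11.........1111
step 6: 111111111.......11..1
position 17 holds 1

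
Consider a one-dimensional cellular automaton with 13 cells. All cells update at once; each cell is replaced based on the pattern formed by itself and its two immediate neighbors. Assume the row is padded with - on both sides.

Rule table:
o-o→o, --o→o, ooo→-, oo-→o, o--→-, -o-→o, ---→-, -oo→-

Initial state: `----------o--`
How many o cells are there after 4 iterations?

2

iteration 1: ---------oo--
iteration 2: --------o-o--
iteration 3: -------oooo--
iteration 4: ------o---o--
count of o: 2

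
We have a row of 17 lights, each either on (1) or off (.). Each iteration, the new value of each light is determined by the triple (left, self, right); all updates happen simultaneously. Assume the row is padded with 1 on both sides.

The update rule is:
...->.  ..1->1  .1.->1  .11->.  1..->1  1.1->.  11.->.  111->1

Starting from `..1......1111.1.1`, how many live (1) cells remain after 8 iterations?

8

iteration 1: 1111....1.11..1..
iteration 2: 111.1..11...11111
iteration 3: 11..111..1.1.1111
iteration 4: 1.11.1.111.1..111
iteration 5: .....1..1..111.11
iteration 6: 1...1111111.1...1
iteration 7: .1.1.11111..11.1.
iteration 8: .1.1..111.11...1.
count of 1: 8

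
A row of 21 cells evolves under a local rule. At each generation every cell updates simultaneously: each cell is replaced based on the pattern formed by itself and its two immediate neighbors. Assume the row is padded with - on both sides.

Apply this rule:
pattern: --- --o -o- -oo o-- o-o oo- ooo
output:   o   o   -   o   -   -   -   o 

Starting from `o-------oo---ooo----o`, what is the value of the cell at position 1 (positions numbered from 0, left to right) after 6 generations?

generation 1: --ooooooo--oooo--ooo-
generation 2: oooooooo--oooo--ooo--
generation 3: ooooooo--oooo--ooo--o
generation 4: oooooo--oooo--ooo--o-
generation 5: ooooo--oooo--ooo--o--
generation 6: oooo--oooo--ooo--o--o
position 1 holds o

o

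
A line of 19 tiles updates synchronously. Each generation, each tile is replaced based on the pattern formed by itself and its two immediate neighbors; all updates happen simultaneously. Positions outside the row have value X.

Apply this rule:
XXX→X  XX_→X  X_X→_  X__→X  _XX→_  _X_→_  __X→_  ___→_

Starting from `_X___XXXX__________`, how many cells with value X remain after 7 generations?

__X___XXXX_________
X__X___XXXX________
XX__X___XXXX_______
XXX__X___XXXX______
XXXX__X___XXXX_____
XXXXX__X___XXXX____
XXXXXX__X___XXXX___
count of X: 11

11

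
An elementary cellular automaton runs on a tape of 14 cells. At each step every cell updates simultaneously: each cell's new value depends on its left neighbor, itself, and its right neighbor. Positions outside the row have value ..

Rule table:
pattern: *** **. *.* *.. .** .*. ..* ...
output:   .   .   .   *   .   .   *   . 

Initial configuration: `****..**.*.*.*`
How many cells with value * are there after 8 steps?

2

....**........
...*..*.......
..*.**.*......
.*......*.....
*.*....*.*....
...*..*...*...
..*.**.*.*.*..
.*..........*.
count of *: 2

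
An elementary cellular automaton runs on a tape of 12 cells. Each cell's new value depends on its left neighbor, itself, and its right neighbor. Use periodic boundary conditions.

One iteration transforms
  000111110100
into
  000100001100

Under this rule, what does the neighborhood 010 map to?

1

At position 9 the neighborhood is 010; the next row has 1 there.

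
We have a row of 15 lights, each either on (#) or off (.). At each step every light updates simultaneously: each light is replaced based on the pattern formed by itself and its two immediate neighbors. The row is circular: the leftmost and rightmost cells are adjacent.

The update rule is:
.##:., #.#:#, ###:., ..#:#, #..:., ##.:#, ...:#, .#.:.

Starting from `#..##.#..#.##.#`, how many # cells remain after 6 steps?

8

step 1: #.#.##..#.#.##.
step 2: .#.#.#.#.#.#.##
step 3: #.#.#.#.#.#.#.#
step 4: ##.#.#.#.#.#.#.
step 5: .##.#.#.#.#.#.#
step 6: #.##.#.#.#.#.#.
count of #: 8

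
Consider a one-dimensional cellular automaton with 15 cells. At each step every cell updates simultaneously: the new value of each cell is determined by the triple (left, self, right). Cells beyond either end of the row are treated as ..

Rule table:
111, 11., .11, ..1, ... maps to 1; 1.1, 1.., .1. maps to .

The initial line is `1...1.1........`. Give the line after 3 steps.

step 1: ..11....1111111
step 2: 1111.1111111111
step 3: 1111.1111111111

1111.1111111111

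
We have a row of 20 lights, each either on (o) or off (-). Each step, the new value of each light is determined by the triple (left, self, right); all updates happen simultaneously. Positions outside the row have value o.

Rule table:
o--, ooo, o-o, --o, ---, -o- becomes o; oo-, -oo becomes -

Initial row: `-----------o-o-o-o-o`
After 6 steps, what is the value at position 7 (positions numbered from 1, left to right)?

step 1: ooooooooooooooooooo-
step 2: oooooooooooooooooo-o
step 3: ooooooooooooooooo-o-
step 4: oooooooooooooooo-ooo
step 5: ooooooooooooooo-o-oo
step 6: oooooooooooooo-ooo-o
position 7 holds o

o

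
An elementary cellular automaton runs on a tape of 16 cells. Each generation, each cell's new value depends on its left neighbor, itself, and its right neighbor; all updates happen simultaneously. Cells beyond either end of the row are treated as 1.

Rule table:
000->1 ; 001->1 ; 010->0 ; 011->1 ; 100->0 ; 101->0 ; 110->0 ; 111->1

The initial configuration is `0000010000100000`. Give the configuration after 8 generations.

0110011111111111

generation 1: 0111100111001111
generation 2: 0111001110011111
generation 3: 0110011100111111
generation 4: 0100111001111111
generation 5: 0001110011111111
generation 6: 0111100111111111
generation 7: 0111001111111111
generation 8: 0110011111111111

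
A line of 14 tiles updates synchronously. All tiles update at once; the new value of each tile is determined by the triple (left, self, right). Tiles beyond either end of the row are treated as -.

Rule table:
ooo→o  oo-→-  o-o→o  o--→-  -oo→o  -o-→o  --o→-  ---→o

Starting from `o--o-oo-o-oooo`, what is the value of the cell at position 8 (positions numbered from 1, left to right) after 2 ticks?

tick 1: o--ooo-oooooo-
tick 2: o--oo-oooooo--
position 8 holds o

o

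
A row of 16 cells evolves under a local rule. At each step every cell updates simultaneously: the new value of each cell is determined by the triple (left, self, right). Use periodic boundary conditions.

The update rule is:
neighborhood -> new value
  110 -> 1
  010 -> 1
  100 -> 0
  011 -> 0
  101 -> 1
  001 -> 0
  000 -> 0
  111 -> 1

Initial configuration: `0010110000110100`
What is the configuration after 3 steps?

step 1: 0011010000011100
step 2: 0001110000001100
step 3: 0000110000000100

0000110000000100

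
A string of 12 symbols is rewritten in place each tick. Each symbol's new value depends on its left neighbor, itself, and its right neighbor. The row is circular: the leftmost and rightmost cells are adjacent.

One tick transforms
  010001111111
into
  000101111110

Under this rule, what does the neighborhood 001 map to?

At position 4 the neighborhood is 001; the next row has 0 there.

0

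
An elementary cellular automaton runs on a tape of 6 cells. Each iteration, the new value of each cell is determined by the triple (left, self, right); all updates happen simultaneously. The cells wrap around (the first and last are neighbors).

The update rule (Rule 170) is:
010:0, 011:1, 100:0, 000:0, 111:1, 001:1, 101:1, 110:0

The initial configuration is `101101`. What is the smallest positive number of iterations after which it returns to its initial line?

011011
110110
101101

3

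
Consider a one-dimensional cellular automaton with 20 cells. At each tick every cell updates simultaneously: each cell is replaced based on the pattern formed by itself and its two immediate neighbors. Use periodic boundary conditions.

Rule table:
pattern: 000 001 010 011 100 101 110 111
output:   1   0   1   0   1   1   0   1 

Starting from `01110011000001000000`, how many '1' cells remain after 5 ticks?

00101000111101111111
10111110011010111110
11011101000111011101
10101011110010101010
11111101101011111111
count of 1: 17

17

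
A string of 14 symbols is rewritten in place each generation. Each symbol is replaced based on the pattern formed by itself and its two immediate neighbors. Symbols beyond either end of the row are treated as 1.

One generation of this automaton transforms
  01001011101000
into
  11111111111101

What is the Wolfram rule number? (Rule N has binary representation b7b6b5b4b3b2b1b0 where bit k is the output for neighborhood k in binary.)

position 7: 111 → 1  (bit 7 = 1)
position 8: 110 → 1  (bit 6 = 1)
position 0: 101 → 1  (bit 5 = 1)
position 2: 100 → 1  (bit 4 = 1)
position 6: 011 → 1  (bit 3 = 1)
position 1: 010 → 1  (bit 2 = 1)
position 3: 001 → 1  (bit 1 = 1)
position 12: 000 → 0  (bit 0 = 0)
bits b7..b0 = 11111110 = 254

254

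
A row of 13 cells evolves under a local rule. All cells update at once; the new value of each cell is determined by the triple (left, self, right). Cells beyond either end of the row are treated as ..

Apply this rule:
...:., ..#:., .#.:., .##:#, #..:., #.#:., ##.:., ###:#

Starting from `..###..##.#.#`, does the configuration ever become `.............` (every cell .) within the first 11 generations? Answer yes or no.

..##...#.....
..#..........
.............
all cells are . at generation 3

yes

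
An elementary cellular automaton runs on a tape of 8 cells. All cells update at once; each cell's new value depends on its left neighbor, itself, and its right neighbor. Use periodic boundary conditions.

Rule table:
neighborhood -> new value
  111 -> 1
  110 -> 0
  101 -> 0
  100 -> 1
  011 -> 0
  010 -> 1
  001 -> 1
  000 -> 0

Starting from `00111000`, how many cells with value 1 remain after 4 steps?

01010100
11010110
00010000
00111000
count of 1: 3

3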